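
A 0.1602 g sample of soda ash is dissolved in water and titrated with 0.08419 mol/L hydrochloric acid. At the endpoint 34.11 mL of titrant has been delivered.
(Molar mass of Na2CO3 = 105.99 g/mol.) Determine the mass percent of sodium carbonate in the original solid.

95.00 %

Na2CO3 + 2 HCl → 2 NaCl + H2O + CO2
n(HCl) = 0.03411 L × 0.08419 mol/L = 2.872 × 10^-3 mol
From the 1:2 ratio, n(Na2CO3) = 1/2 × 2.872 × 10^-3 = 1.436 × 10^-3 mol
mass of Na2CO3 = 1.436 × 10^-3 × 105.99 g/mol = 0.1522 g
% Na2CO3 = 0.1522 / 0.1602 × 100 = 95.00 %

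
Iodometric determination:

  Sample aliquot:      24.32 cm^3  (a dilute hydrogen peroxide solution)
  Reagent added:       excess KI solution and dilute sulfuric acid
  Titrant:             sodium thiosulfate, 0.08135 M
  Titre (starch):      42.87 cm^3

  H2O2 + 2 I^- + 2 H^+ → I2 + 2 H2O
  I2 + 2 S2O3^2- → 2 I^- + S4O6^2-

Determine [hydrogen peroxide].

n(S2O3^2-) = 0.04287 × 0.08135 = 3.487 × 10^-3 mol
n(I2) = n(S2O3^2-)/2 = 1.744 × 10^-3 mol
n(H2O2) in the aliquot = 1.744 × 10^-3 mol (1:1 ratio)
[H2O2] = 1.744 × 10^-3 / 0.02432 = 0.07170 mol/L

0.07170 M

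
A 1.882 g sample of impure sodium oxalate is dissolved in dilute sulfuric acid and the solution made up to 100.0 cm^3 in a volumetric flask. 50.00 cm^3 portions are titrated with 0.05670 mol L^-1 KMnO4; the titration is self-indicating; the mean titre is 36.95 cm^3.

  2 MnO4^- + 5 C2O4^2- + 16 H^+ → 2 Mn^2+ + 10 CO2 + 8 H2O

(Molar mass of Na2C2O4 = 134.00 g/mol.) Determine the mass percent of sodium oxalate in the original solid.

n(KMnO4) per titration = 0.03695 × 0.05670 = 2.095 × 10^-3 mol
From the 5:2 ratio, n(Na2C2O4) in each aliquot = 5/2 × 2.095 × 10^-3 = 5.238 × 10^-3 mol
n(Na2C2O4) in the whole flask = 5.238 × 10^-3 × 100.0/50.00 = 0.01048 mol
mass of Na2C2O4 = 0.01048 × 134.00 = 1.404 g
% Na2C2O4 = 1.404 / 1.882 × 100 = 74.59 %

74.59 %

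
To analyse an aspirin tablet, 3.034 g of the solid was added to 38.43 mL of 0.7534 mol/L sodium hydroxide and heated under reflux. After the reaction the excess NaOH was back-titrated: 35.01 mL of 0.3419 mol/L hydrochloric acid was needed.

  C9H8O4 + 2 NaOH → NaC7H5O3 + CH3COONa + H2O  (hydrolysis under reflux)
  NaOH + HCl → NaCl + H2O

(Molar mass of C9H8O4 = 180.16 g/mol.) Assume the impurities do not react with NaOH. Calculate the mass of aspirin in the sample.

n(NaOH) added = 0.03843 × 0.7534 = 0.02895 mol
n(HCl) used in back-titration = 0.03501 × 0.3419 = 0.01197 mol
n(NaOH) left over = 0.01197 mol (1:1 ratio)
n(NaOH) consumed by analyte = 0.02895 − 0.01197 = 0.01698 mol
From the 1:2 ratio, n(C9H8O4) = 1/2 × 0.01698 = 8.492 × 10^-3 mol
mass of C9H8O4 = 8.492 × 10^-3 × 180.16 = 1.530 g

1.530 g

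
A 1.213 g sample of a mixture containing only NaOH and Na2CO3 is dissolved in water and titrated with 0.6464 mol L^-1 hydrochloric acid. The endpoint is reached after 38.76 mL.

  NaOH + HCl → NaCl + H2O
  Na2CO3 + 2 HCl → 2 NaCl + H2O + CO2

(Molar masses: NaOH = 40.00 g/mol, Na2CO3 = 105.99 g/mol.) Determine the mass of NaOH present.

n(HCl) = 0.03876 × 0.6464 = 0.02505 mol
Let x = n(NaOH), y = n(Na2CO3).
Titrant: 1x + 2y = 0.02505;  mass: 40.00x + 105.99y = 1.213
Solving, x = 8.831 × 10^-3 mol, y = 8.112 × 10^-3 mol
mass of NaOH = 8.831 × 10^-3 × 40.00 = 0.3532 g

0.3532 g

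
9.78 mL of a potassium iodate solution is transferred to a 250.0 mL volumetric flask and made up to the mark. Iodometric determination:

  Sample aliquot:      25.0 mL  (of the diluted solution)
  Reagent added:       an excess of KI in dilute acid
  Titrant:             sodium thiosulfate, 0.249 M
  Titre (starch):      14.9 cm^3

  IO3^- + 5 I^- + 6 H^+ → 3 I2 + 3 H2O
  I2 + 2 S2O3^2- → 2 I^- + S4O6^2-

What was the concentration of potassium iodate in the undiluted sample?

0.632 M

n(S2O3^2-) = 0.0149 × 0.249 = 3.71 × 10^-3 mol
n(I2) = n(S2O3^2-)/2 = 1.86 × 10^-3 mol
From the 1:3 ratio, n(IO3^-) in the aliquot = 1/3 × 1.86 × 10^-3 = 6.18 × 10^-4 mol
[IO3^-]_dilute = 6.18 × 10^-4 / 0.0250 = 0.0247 mol/L
[IO3^-]_original = 0.0247 × 250.0/9.78 = 0.632 mol/L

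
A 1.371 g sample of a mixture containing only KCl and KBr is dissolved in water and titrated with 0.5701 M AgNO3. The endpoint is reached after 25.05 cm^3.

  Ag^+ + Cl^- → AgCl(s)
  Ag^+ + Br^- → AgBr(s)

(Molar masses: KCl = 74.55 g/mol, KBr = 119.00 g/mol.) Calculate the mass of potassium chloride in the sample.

n(AgNO3) = 0.02505 × 0.5701 = 0.01428 mol
Let x = n(KCl), y = n(KBr).
Titrant: 1x + 1y = 0.01428;  mass: 74.55x + 119.00y = 1.371
Solving, x = 7.389 × 10^-3 mol, y = 6.892 × 10^-3 mol
mass of KCl = 7.389 × 10^-3 × 74.55 = 0.5508 g

0.5508 g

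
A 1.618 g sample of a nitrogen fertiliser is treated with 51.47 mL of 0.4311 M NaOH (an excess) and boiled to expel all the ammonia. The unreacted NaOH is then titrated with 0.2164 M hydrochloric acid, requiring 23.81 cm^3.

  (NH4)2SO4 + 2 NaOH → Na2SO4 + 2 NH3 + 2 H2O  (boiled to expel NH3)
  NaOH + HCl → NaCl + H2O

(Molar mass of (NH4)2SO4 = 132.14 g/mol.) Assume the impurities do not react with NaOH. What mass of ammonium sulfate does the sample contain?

1.126 g

n(NaOH) added = 0.05147 × 0.4311 = 0.02219 mol
n(HCl) used in back-titration = 0.02381 × 0.2164 = 5.152 × 10^-3 mol
n(NaOH) left over = 5.152 × 10^-3 mol (1:1 ratio)
n(NaOH) consumed by analyte = 0.02219 − 5.152 × 10^-3 = 0.01704 mol
From the 1:2 ratio, n((NH4)2SO4) = 1/2 × 0.01704 = 8.518 × 10^-3 mol
mass of (NH4)2SO4 = 8.518 × 10^-3 × 132.14 = 1.126 g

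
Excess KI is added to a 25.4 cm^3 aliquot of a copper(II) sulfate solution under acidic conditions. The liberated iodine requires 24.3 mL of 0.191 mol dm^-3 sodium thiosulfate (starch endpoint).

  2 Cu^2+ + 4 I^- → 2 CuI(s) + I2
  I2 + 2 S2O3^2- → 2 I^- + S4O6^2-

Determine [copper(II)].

n(S2O3^2-) = 0.0243 × 0.191 = 4.64 × 10^-3 mol
n(I2) = n(S2O3^2-)/2 = 2.32 × 10^-3 mol
From the 2:1 ratio, n(Cu2+) in the aliquot = 2/1 × 2.32 × 10^-3 = 4.64 × 10^-3 mol
[Cu2+] = 4.64 × 10^-3 / 0.0254 = 0.183 mol/L

0.183 mol/L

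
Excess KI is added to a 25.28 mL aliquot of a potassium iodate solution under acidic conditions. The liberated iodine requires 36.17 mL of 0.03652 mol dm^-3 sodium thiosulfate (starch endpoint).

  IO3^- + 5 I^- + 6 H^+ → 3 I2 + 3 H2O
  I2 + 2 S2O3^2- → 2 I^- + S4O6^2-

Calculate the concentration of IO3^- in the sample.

0.008709 mol/L

n(S2O3^2-) = 0.03617 × 0.03652 = 1.321 × 10^-3 mol
n(I2) = n(S2O3^2-)/2 = 6.605 × 10^-4 mol
From the 1:3 ratio, n(IO3^-) in the aliquot = 1/3 × 6.605 × 10^-4 = 2.202 × 10^-4 mol
[IO3^-] = 2.202 × 10^-4 / 0.02528 = 0.008709 mol/L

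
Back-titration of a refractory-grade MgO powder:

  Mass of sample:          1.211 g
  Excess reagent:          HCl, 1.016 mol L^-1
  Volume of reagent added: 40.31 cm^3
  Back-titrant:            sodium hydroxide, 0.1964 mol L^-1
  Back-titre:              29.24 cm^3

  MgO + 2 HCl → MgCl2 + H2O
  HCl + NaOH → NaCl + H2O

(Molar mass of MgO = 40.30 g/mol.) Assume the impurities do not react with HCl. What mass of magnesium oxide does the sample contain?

n(HCl) added = 0.04031 × 1.016 = 0.04095 mol
n(NaOH) used in back-titration = 0.02924 × 0.1964 = 5.743 × 10^-3 mol
n(HCl) left over = 5.743 × 10^-3 mol (1:1 ratio)
n(HCl) consumed by analyte = 0.04095 − 5.743 × 10^-3 = 0.03521 mol
From the 1:2 ratio, n(MgO) = 1/2 × 0.03521 = 0.01761 mol
mass of MgO = 0.01761 × 40.30 = 0.7095 g

0.7095 g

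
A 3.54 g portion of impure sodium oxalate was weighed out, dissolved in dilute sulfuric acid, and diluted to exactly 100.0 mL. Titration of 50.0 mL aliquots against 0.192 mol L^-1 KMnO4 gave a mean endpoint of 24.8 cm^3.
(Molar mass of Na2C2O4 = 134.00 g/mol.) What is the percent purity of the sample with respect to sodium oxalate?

90.1 %

2 MnO4^- + 5 C2O4^2- + 16 H^+ → 2 Mn^2+ + 10 CO2 + 8 H2O
n(KMnO4) per titration = 0.0248 × 0.192 = 4.76 × 10^-3 mol
From the 5:2 ratio, n(Na2C2O4) in each aliquot = 5/2 × 4.76 × 10^-3 = 0.0119 mol
n(Na2C2O4) in the whole flask = 0.0119 × 100.0/50.0 = 0.0238 mol
mass of Na2C2O4 = 0.0238 × 134.00 = 3.19 g
% Na2C2O4 = 3.19 / 3.54 × 100 = 90.1 %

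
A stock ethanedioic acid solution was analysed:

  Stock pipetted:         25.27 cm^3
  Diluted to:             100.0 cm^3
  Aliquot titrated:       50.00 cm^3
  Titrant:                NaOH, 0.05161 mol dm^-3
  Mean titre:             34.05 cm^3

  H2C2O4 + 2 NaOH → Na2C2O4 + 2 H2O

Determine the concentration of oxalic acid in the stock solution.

0.06954 mol/L

n(NaOH) = 0.03405 × 0.05161 = 1.757 × 10^-3 mol
From the 1:2 ratio, n(H2C2O4) in the aliquot = 1/2 × 1.757 × 10^-3 = 8.787 × 10^-4 mol
[H2C2O4]_dilute = 8.787 × 10^-4 / 0.05000 = 0.01757 mol/L
Dilution factor = 100.0 / 25.27 = 3.957
[H2C2O4]_stock = 0.01757 × 3.957 = 0.06954 mol/L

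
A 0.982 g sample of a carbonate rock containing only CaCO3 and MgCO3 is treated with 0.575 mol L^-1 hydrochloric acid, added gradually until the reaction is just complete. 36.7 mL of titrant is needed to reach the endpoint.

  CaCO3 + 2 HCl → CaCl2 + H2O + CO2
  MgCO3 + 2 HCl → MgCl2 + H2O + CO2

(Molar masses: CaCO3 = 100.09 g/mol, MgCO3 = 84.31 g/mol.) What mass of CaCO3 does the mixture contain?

n(HCl) = 0.0367 × 0.575 = 0.0211 mol
Let x = n(CaCO3), y = n(MgCO3).
Titrant: 2x + 2y = 0.0211;  mass: 100.09x + 84.31y = 0.982
Solving, x = 5.86 × 10^-3 mol, y = 4.69 × 10^-3 mol
mass of CaCO3 = 5.86 × 10^-3 × 100.09 = 0.586 g

0.586 g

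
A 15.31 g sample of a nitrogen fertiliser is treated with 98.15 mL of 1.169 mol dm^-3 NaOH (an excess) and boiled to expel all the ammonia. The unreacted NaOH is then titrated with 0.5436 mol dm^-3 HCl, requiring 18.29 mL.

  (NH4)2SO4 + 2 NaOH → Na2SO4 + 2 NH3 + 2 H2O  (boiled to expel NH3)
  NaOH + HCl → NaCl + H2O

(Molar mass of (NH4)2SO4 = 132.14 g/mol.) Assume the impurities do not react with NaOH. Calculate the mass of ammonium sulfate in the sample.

6.924 g

n(NaOH) added = 0.09815 × 1.169 = 0.1147 mol
n(HCl) used in back-titration = 0.01829 × 0.5436 = 9.942 × 10^-3 mol
n(NaOH) left over = 9.942 × 10^-3 mol (1:1 ratio)
n(NaOH) consumed by analyte = 0.1147 − 9.942 × 10^-3 = 0.1048 mol
From the 1:2 ratio, n((NH4)2SO4) = 1/2 × 0.1048 = 0.05240 mol
mass of (NH4)2SO4 = 0.05240 × 132.14 = 6.924 g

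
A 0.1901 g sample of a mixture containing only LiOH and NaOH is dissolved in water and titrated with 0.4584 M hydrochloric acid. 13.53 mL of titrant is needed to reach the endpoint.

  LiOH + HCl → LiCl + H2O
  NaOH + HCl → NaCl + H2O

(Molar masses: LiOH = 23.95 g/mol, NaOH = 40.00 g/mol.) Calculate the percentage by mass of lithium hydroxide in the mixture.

n(HCl) = 0.01353 × 0.4584 = 6.202 × 10^-3 mol
Let x = n(LiOH), y = n(NaOH).
Titrant: 1x + 1y = 6.202 × 10^-3;  mass: 23.95x + 40.00y = 0.1901
Solving, x = 3.613 × 10^-3 mol, y = 2.589 × 10^-3 mol
mass of LiOH = 3.613 × 10^-3 × 23.95 = 0.08653 g
% LiOH = 0.08653 / 0.1901 × 100 = 45.52 %

45.52 %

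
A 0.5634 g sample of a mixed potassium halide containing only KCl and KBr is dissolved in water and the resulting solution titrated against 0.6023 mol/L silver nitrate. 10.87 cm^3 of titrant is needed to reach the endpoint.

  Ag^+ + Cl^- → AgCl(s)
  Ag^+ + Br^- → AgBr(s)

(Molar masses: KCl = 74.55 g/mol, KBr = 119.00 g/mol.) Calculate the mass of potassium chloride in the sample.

n(AgNO3) = 0.01087 × 0.6023 = 6.547 × 10^-3 mol
Let x = n(KCl), y = n(KBr).
Titrant: 1x + 1y = 6.547 × 10^-3;  mass: 74.55x + 119.00y = 0.5634
Solving, x = 4.852 × 10^-3 mol, y = 1.695 × 10^-3 mol
mass of KCl = 4.852 × 10^-3 × 74.55 = 0.3618 g

0.3618 g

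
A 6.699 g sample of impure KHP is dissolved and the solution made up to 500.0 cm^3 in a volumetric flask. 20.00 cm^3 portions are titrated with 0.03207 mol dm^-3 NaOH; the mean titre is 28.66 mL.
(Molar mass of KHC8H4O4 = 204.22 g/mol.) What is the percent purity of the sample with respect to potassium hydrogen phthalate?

70.05 %

KHC8H4O4 + NaOH → KNaC8H4O4 + H2O
n(NaOH) per titration = 0.02866 × 0.03207 = 9.191 × 10^-4 mol
n(KHC8H4O4) in each aliquot = 9.191 × 10^-4 mol (1:1 ratio)
n(KHC8H4O4) in the whole flask = 9.191 × 10^-4 × 500.0/20.00 = 0.02298 mol
mass of KHC8H4O4 = 0.02298 × 204.22 = 4.693 g
% KHC8H4O4 = 4.693 / 6.699 × 100 = 70.05 %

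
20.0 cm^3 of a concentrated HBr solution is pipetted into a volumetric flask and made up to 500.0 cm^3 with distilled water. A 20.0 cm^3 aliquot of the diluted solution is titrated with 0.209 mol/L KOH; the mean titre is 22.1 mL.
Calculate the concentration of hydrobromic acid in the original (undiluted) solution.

5.77 mol/L

HBr + KOH → KBr + H2O
n(KOH) = 0.0221 × 0.209 = 4.62 × 10^-3 mol
n(HBr) in the aliquot = 4.62 × 10^-3 mol (1:1 ratio)
[HBr]_dilute = 4.62 × 10^-3 / 0.0200 = 0.231 mol/L
Dilution factor = 500.0 / 20.0 = 25.00
[HBr]_stock = 0.231 × 25.00 = 5.77 mol/L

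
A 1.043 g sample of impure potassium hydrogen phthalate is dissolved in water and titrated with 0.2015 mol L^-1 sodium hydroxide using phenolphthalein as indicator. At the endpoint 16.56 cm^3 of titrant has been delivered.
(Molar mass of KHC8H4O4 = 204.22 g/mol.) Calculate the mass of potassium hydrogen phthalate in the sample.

0.6814 g

KHC8H4O4 + NaOH → KNaC8H4O4 + H2O
n(NaOH) = 0.01656 L × 0.2015 mol/L = 3.337 × 10^-3 mol
n(KHC8H4O4) = 3.337 × 10^-3 mol (1:1 ratio)
mass of KHC8H4O4 = 3.337 × 10^-3 × 204.22 g/mol = 0.6814 g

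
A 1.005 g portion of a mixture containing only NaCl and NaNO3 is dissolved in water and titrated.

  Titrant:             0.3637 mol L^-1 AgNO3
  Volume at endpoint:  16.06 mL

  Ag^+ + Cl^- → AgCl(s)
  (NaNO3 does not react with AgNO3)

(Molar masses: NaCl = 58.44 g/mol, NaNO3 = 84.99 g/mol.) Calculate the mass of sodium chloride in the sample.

n(AgNO3) = 0.01606 × 0.3637 = 5.841 × 10^-3 mol
Let x = n(NaCl), y = n(NaNO3).
Titrant: 1x = 5.841 × 10^-3;  mass: 58.44x + 84.99y = 1.005
Solving, x = 5.841 × 10^-3 mol, y = 7.809 × 10^-3 mol
mass of NaCl = 5.841 × 10^-3 × 58.44 = 0.3413 g

0.3413 g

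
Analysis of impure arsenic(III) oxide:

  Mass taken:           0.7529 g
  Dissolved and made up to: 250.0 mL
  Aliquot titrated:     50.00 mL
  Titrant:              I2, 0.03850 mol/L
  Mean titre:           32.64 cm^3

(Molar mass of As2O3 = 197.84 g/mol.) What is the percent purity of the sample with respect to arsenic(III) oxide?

As2O3 + 2 I2 + 2 H2O → As2O5 + 4 HI
n(I2) per titration = 0.03264 × 0.03850 = 1.257 × 10^-3 mol
From the 1:2 ratio, n(As2O3) in each aliquot = 1/2 × 1.257 × 10^-3 = 6.283 × 10^-4 mol
n(As2O3) in the whole flask = 6.283 × 10^-4 × 250.0/50.00 = 3.142 × 10^-3 mol
mass of As2O3 = 3.142 × 10^-3 × 197.84 = 0.6215 g
% As2O3 = 0.6215 / 0.7529 × 100 = 82.55 %

82.55 %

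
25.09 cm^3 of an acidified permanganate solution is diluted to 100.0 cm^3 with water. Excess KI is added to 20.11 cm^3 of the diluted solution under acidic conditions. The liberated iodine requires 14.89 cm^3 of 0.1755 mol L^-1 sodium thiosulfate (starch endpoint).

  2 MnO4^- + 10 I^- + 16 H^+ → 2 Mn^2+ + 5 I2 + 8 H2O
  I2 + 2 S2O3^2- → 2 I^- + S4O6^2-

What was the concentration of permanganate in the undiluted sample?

0.1036 mol/L

n(S2O3^2-) = 0.01489 × 0.1755 = 2.613 × 10^-3 mol
n(I2) = n(S2O3^2-)/2 = 1.307 × 10^-3 mol
From the 2:5 ratio, n(MnO4^-) in the aliquot = 2/5 × 1.307 × 10^-3 = 5.226 × 10^-4 mol
[MnO4^-]_dilute = 5.226 × 10^-4 / 0.02011 = 0.02599 mol/L
[MnO4^-]_original = 0.02599 × 100.0/25.09 = 0.1036 mol/L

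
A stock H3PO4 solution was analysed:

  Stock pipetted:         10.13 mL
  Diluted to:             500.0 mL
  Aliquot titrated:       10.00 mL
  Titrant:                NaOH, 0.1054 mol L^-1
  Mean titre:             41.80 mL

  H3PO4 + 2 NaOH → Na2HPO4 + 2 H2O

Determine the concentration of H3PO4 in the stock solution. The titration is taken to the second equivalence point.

10.87 mol/L

n(NaOH) = 0.04180 × 0.1054 = 4.406 × 10^-3 mol
From the 1:2 ratio, n(H3PO4) in the aliquot = 1/2 × 4.406 × 10^-3 = 2.203 × 10^-3 mol
[H3PO4]_dilute = 2.203 × 10^-3 / 0.01000 = 0.2203 mol/L
Dilution factor = 500.0 / 10.13 = 49.36
[H3PO4]_stock = 0.2203 × 49.36 = 10.87 mol/L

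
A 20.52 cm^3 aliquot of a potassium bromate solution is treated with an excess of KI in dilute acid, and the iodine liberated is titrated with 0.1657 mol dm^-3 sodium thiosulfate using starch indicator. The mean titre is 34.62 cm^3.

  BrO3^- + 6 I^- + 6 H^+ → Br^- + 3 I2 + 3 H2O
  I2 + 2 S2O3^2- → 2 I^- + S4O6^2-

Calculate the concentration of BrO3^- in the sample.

n(S2O3^2-) = 0.03462 × 0.1657 = 5.737 × 10^-3 mol
n(I2) = n(S2O3^2-)/2 = 2.868 × 10^-3 mol
From the 1:3 ratio, n(BrO3^-) in the aliquot = 1/3 × 2.868 × 10^-3 = 9.561 × 10^-4 mol
[BrO3^-] = 9.561 × 10^-4 / 0.02052 = 0.04659 mol/L

0.04659 mol/L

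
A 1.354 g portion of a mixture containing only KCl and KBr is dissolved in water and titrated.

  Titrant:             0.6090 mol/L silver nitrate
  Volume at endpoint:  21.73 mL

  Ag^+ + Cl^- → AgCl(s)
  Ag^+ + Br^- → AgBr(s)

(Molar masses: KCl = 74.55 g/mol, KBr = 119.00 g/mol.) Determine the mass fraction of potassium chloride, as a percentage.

27.35 %

n(AgNO3) = 0.02173 × 0.6090 = 0.01323 mol
Let x = n(KCl), y = n(KBr).
Titrant: 1x + 1y = 0.01323;  mass: 74.55x + 119.00y = 1.354
Solving, x = 4.967 × 10^-3 mol, y = 8.266 × 10^-3 mol
mass of KCl = 4.967 × 10^-3 × 74.55 = 0.3703 g
% KCl = 0.3703 / 1.354 × 100 = 27.35 %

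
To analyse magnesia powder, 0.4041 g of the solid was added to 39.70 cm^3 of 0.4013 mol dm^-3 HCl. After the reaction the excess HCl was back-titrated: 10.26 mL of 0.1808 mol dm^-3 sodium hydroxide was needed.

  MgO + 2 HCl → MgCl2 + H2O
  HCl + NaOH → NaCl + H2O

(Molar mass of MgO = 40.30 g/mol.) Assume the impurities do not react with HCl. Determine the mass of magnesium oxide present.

n(HCl) added = 0.03970 × 0.4013 = 0.01593 mol
n(NaOH) used in back-titration = 0.01026 × 0.1808 = 1.855 × 10^-3 mol
n(HCl) left over = 1.855 × 10^-3 mol (1:1 ratio)
n(HCl) consumed by analyte = 0.01593 − 1.855 × 10^-3 = 0.01408 mol
From the 1:2 ratio, n(MgO) = 1/2 × 0.01408 = 7.038 × 10^-3 mol
mass of MgO = 7.038 × 10^-3 × 40.30 = 0.2836 g

0.2836 g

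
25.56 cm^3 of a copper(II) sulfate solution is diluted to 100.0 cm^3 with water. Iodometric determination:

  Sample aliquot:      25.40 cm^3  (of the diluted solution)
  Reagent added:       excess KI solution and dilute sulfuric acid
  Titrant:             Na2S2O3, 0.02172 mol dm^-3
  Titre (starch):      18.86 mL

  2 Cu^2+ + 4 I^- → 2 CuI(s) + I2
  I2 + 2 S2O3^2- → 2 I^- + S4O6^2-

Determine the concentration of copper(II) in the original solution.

n(S2O3^2-) = 0.01886 × 0.02172 = 4.096 × 10^-4 mol
n(I2) = n(S2O3^2-)/2 = 2.048 × 10^-4 mol
From the 2:1 ratio, n(Cu2+) in the aliquot = 2/1 × 2.048 × 10^-4 = 4.096 × 10^-4 mol
[Cu2+]_dilute = 4.096 × 10^-4 / 0.02540 = 0.01613 mol/L
[Cu2+]_original = 0.01613 × 100.0/25.56 = 0.06310 mol/L

0.06310 mol/L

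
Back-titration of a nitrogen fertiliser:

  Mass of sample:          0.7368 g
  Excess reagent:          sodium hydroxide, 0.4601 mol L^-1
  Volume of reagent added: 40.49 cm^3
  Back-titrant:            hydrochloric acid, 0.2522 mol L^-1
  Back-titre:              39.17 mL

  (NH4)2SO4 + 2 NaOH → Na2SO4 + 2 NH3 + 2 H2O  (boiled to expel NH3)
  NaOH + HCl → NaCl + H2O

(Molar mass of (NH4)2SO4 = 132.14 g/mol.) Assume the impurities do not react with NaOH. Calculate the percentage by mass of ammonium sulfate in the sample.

n(NaOH) added = 0.04049 × 0.4601 = 0.01863 mol
n(HCl) used in back-titration = 0.03917 × 0.2522 = 9.879 × 10^-3 mol
n(NaOH) left over = 9.879 × 10^-3 mol (1:1 ratio)
n(NaOH) consumed by analyte = 0.01863 − 9.879 × 10^-3 = 8.751 × 10^-3 mol
From the 1:2 ratio, n((NH4)2SO4) = 1/2 × 8.751 × 10^-3 = 4.375 × 10^-3 mol
mass of (NH4)2SO4 = 4.375 × 10^-3 × 132.14 = 0.5782 g
% (NH4)2SO4 = 0.5782 / 0.7368 × 100 = 78.47 %

78.47 %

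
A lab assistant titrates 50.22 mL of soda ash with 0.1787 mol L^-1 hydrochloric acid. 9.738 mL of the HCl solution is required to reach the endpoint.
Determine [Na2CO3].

0.01733 mol/L

Na2CO3 + 2 HCl → 2 NaCl + H2O + CO2
n(HCl) = 0.009738 L × 0.1787 mol/L = 1.740 × 10^-3 mol
From the 1:2 mole ratio, n(Na2CO3) = 1/2 × 1.740 × 10^-3 = 8.701 × 10^-4 mol
[Na2CO3] = 8.701 × 10^-4 mol / 0.05022 L = 0.01733 mol/L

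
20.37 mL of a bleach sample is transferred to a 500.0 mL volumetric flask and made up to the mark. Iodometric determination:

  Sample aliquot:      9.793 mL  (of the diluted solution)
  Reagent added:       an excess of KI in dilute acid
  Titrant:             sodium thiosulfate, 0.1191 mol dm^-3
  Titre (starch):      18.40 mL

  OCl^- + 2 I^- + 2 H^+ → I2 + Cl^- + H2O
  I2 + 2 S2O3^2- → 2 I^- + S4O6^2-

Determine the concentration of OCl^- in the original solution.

2.746 mol/L

n(S2O3^2-) = 0.01840 × 0.1191 = 2.191 × 10^-3 mol
n(I2) = n(S2O3^2-)/2 = 1.096 × 10^-3 mol
n(OCl^-) in the aliquot = 1.096 × 10^-3 mol (1:1 ratio)
[OCl^-]_dilute = 1.096 × 10^-3 / 0.009793 = 0.1119 mol/L
[OCl^-]_original = 0.1119 × 500.0/20.37 = 2.746 mol/L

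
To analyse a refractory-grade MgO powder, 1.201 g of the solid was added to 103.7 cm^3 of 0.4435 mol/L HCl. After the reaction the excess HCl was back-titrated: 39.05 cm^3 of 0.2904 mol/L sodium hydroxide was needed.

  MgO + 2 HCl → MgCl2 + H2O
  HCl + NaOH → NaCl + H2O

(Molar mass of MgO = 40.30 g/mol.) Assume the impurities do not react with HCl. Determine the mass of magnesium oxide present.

0.6982 g

n(HCl) added = 0.1037 × 0.4435 = 0.04599 mol
n(NaOH) used in back-titration = 0.03905 × 0.2904 = 0.01134 mol
n(HCl) left over = 0.01134 mol (1:1 ratio)
n(HCl) consumed by analyte = 0.04599 − 0.01134 = 0.03465 mol
From the 1:2 ratio, n(MgO) = 1/2 × 0.03465 = 0.01733 mol
mass of MgO = 0.01733 × 40.30 = 0.6982 g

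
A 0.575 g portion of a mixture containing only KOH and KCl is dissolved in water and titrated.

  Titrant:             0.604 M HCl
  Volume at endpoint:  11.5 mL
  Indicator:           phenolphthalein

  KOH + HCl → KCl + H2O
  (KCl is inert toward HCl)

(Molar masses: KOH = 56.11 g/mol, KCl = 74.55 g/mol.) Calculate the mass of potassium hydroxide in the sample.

n(HCl) = 0.0115 × 0.604 = 6.95 × 10^-3 mol
Let x = n(KOH), y = n(KCl).
Titrant: 1x = 6.95 × 10^-3;  mass: 56.11x + 74.55y = 0.575
Solving, x = 6.95 × 10^-3 mol, y = 2.49 × 10^-3 mol
mass of KOH = 6.95 × 10^-3 × 56.11 = 0.390 g

0.390 g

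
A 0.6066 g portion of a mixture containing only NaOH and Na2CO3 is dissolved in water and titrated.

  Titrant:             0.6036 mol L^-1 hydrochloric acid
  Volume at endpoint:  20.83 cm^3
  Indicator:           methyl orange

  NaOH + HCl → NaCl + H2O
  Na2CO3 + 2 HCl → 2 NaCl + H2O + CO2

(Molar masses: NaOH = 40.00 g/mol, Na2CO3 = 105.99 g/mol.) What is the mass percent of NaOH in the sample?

n(HCl) = 0.02083 × 0.6036 = 0.01257 mol
Let x = n(NaOH), y = n(Na2CO3).
Titrant: 1x + 2y = 0.01257;  mass: 40.00x + 105.99y = 0.6066
Solving, x = 4.594 × 10^-3 mol, y = 3.989 × 10^-3 mol
mass of NaOH = 4.594 × 10^-3 × 40.00 = 0.1838 g
% NaOH = 0.1838 / 0.6066 × 100 = 30.30 %

30.30 %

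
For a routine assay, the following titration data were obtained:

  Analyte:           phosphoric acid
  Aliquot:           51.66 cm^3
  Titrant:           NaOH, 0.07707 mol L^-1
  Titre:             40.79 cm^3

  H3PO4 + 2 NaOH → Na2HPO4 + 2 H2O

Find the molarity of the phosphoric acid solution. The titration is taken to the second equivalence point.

n(NaOH) = 0.04079 L × 0.07707 mol/L = 3.144 × 10^-3 mol
From the 1:2 mole ratio, n(H3PO4) = 1/2 × 3.144 × 10^-3 = 1.572 × 10^-3 mol
[H3PO4] = 1.572 × 10^-3 mol / 0.05166 L = 0.03043 mol/L

0.03043 mol/L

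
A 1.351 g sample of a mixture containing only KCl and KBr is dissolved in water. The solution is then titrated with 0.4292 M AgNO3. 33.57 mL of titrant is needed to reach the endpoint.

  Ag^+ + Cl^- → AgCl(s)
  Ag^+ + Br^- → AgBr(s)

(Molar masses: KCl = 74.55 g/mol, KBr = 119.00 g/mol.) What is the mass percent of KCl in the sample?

n(AgNO3) = 0.03357 × 0.4292 = 0.01441 mol
Let x = n(KCl), y = n(KBr).
Titrant: 1x + 1y = 0.01441;  mass: 74.55x + 119.00y = 1.351
Solving, x = 8.180 × 10^-3 mol, y = 6.229 × 10^-3 mol
mass of KCl = 8.180 × 10^-3 × 74.55 = 0.6098 g
% KCl = 0.6098 / 1.351 × 100 = 45.14 %

45.14 %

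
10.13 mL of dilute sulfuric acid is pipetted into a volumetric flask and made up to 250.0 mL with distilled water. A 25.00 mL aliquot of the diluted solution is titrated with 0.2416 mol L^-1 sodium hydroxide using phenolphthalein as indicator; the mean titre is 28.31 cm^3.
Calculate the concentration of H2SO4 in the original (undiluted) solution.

H2SO4 + 2 NaOH → Na2SO4 + 2 H2O
n(NaOH) = 0.02831 × 0.2416 = 6.840 × 10^-3 mol
From the 1:2 ratio, n(H2SO4) in the aliquot = 1/2 × 6.840 × 10^-3 = 3.420 × 10^-3 mol
[H2SO4]_dilute = 3.420 × 10^-3 / 0.02500 = 0.1368 mol/L
Dilution factor = 250.0 / 10.13 = 24.68
[H2SO4]_stock = 0.1368 × 24.68 = 3.376 mol/L

3.376 mol/L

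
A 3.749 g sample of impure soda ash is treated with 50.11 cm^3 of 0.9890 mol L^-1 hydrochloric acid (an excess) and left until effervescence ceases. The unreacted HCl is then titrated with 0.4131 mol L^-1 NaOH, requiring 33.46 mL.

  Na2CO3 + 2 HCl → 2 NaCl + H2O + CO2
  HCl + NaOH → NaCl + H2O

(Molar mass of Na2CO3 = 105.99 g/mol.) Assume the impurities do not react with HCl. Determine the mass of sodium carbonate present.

1.894 g

n(HCl) added = 0.05011 × 0.9890 = 0.04956 mol
n(NaOH) used in back-titration = 0.03346 × 0.4131 = 0.01382 mol
n(HCl) left over = 0.01382 mol (1:1 ratio)
n(HCl) consumed by analyte = 0.04956 − 0.01382 = 0.03574 mol
From the 1:2 ratio, n(Na2CO3) = 1/2 × 0.03574 = 0.01787 mol
mass of Na2CO3 = 0.01787 × 105.99 = 1.894 g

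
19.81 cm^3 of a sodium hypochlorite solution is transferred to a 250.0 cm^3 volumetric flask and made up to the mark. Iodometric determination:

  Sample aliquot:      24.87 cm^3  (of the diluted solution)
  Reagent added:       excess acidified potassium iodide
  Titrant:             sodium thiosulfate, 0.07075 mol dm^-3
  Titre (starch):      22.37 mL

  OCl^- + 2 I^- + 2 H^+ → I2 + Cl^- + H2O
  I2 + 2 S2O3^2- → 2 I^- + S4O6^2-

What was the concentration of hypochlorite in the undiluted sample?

0.4016 mol/L

n(S2O3^2-) = 0.02237 × 0.07075 = 1.583 × 10^-3 mol
n(I2) = n(S2O3^2-)/2 = 7.913 × 10^-4 mol
n(OCl^-) in the aliquot = 7.913 × 10^-4 mol (1:1 ratio)
[OCl^-]_dilute = 7.913 × 10^-4 / 0.02487 = 0.03182 mol/L
[OCl^-]_original = 0.03182 × 250.0/19.81 = 0.4016 mol/L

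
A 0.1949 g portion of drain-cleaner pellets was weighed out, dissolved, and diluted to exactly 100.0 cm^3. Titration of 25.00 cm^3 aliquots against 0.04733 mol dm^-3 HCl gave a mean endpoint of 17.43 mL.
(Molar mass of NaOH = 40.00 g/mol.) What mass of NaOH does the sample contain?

NaOH + HCl → NaCl + H2O
n(HCl) per titration = 0.01743 × 0.04733 = 8.250 × 10^-4 mol
n(NaOH) in each aliquot = 8.250 × 10^-4 mol (1:1 ratio)
n(NaOH) in the whole flask = 8.250 × 10^-4 × 100.0/25.00 = 3.300 × 10^-3 mol
mass of NaOH = 3.300 × 10^-3 × 40.00 = 0.1320 g

0.1320 g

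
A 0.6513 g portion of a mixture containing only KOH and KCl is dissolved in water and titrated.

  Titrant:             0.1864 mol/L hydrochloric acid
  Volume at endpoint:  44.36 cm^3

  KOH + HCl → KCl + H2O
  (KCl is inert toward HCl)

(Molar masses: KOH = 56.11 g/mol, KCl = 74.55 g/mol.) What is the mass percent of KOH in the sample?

71.24 %

n(HCl) = 0.04436 × 0.1864 = 8.269 × 10^-3 mol
Let x = n(KOH), y = n(KCl).
Titrant: 1x = 8.269 × 10^-3;  mass: 56.11x + 74.55y = 0.6513
Solving, x = 8.269 × 10^-3 mol, y = 2.513 × 10^-3 mol
mass of KOH = 8.269 × 10^-3 × 56.11 = 0.4640 g
% KOH = 0.4640 / 0.6513 × 100 = 71.24 %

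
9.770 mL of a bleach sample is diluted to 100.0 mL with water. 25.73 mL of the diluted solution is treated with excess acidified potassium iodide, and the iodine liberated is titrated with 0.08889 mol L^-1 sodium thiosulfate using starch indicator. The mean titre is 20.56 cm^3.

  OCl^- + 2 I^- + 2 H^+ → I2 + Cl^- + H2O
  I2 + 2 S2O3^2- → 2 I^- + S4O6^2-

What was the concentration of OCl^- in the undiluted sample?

n(S2O3^2-) = 0.02056 × 0.08889 = 1.828 × 10^-3 mol
n(I2) = n(S2O3^2-)/2 = 9.138 × 10^-4 mol
n(OCl^-) in the aliquot = 9.138 × 10^-4 mol (1:1 ratio)
[OCl^-]_dilute = 9.138 × 10^-4 / 0.02573 = 0.03551 mol/L
[OCl^-]_original = 0.03551 × 100.0/9.770 = 0.3635 mol/L

0.3635 mol/L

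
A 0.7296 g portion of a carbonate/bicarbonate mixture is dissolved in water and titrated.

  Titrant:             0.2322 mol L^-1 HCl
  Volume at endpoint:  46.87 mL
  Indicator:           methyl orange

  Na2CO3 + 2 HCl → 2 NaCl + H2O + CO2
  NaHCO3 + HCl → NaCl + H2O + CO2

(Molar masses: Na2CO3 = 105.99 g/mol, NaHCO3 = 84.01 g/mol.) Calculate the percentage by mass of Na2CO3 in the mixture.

43.26 %

n(HCl) = 0.04687 × 0.2322 = 0.01088 mol
Let x = n(Na2CO3), y = n(NaHCO3).
Titrant: 2x + 1y = 0.01088;  mass: 105.99x + 84.01y = 0.7296
Solving, x = 2.978 × 10^-3 mol, y = 4.928 × 10^-3 mol
mass of Na2CO3 = 2.978 × 10^-3 × 105.99 = 0.3156 g
% Na2CO3 = 0.3156 / 0.7296 × 100 = 43.26 %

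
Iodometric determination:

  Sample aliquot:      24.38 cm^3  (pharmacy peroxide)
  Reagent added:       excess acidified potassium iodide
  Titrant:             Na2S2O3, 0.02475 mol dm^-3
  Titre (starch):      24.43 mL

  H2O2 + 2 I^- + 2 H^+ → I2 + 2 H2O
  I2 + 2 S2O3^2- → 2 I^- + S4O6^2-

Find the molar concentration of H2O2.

n(S2O3^2-) = 0.02443 × 0.02475 = 6.046 × 10^-4 mol
n(I2) = n(S2O3^2-)/2 = 3.023 × 10^-4 mol
n(H2O2) in the aliquot = 3.023 × 10^-4 mol (1:1 ratio)
[H2O2] = 3.023 × 10^-4 / 0.02438 = 0.01240 mol/L

0.01240 mol/L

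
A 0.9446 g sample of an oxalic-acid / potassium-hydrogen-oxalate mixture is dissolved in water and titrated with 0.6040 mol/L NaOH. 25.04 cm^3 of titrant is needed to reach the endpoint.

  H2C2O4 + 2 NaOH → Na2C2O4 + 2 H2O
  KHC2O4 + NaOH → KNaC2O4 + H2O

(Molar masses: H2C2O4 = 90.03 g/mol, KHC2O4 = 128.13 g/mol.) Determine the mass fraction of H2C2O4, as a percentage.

56.95 %

n(NaOH) = 0.02504 × 0.6040 = 0.01512 mol
Let x = n(H2C2O4), y = n(KHC2O4).
Titrant: 2x + 1y = 0.01512;  mass: 90.03x + 128.13y = 0.9446
Solving, x = 5.975 × 10^-3 mol, y = 3.174 × 10^-3 mol
mass of H2C2O4 = 5.975 × 10^-3 × 90.03 = 0.5379 g
% H2C2O4 = 0.5379 / 0.9446 × 100 = 56.95 %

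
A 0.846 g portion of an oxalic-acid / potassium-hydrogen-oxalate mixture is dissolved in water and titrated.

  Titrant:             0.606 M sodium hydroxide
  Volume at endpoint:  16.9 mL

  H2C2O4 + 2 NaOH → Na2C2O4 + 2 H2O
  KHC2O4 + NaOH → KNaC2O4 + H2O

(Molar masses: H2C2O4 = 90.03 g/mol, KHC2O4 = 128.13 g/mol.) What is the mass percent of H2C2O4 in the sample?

n(NaOH) = 0.0169 × 0.606 = 0.0102 mol
Let x = n(H2C2O4), y = n(KHC2O4).
Titrant: 2x + 1y = 0.0102;  mass: 90.03x + 128.13y = 0.846
Solving, x = 2.80 × 10^-3 mol, y = 4.63 × 10^-3 mol
mass of H2C2O4 = 2.80 × 10^-3 × 90.03 = 0.253 g
% H2C2O4 = 0.253 / 0.846 × 100 = 29.8 %

29.8 %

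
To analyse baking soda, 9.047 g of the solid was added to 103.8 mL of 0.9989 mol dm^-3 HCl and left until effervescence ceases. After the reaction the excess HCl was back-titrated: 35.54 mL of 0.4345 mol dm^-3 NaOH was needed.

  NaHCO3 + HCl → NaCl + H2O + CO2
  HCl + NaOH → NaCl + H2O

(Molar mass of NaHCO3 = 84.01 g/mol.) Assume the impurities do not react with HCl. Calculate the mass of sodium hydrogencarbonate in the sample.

7.413 g

n(HCl) added = 0.1038 × 0.9989 = 0.1037 mol
n(NaOH) used in back-titration = 0.03554 × 0.4345 = 0.01544 mol
n(HCl) left over = 0.01544 mol (1:1 ratio)
n(HCl) consumed by analyte = 0.1037 − 0.01544 = 0.08824 mol
n(NaHCO3) = 0.08824 mol (1:1 ratio)
mass of NaHCO3 = 0.08824 × 84.01 = 7.413 g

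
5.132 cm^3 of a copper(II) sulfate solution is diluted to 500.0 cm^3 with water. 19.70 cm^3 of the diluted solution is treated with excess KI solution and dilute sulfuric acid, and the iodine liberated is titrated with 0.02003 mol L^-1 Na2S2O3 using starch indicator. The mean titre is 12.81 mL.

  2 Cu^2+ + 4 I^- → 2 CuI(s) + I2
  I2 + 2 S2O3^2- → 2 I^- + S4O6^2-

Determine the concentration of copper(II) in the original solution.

1.269 mol/L

n(S2O3^2-) = 0.01281 × 0.02003 = 2.566 × 10^-4 mol
n(I2) = n(S2O3^2-)/2 = 1.283 × 10^-4 mol
From the 2:1 ratio, n(Cu2+) in the aliquot = 2/1 × 1.283 × 10^-4 = 2.566 × 10^-4 mol
[Cu2+]_dilute = 2.566 × 10^-4 / 0.01970 = 0.01302 mol/L
[Cu2+]_original = 0.01302 × 500.0/5.132 = 1.269 mol/L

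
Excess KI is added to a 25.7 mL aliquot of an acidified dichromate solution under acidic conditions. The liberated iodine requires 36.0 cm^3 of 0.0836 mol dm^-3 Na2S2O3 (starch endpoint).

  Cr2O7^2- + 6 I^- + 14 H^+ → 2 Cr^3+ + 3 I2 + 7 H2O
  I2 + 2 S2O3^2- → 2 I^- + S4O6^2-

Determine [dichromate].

n(S2O3^2-) = 0.0360 × 0.0836 = 3.01 × 10^-3 mol
n(I2) = n(S2O3^2-)/2 = 1.50 × 10^-3 mol
From the 1:3 ratio, n(Cr2O7^2-) in the aliquot = 1/3 × 1.50 × 10^-3 = 5.02 × 10^-4 mol
[Cr2O7^2-] = 5.02 × 10^-4 / 0.0257 = 0.0195 mol/L

0.0195 mol/L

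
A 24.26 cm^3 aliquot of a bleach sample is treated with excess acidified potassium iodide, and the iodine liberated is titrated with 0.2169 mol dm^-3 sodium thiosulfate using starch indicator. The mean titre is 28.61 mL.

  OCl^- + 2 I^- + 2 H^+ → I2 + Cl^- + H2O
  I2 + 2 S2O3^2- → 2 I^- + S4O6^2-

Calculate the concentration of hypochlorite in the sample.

n(S2O3^2-) = 0.02861 × 0.2169 = 6.206 × 10^-3 mol
n(I2) = n(S2O3^2-)/2 = 3.103 × 10^-3 mol
n(OCl^-) in the aliquot = 3.103 × 10^-3 mol (1:1 ratio)
[OCl^-] = 3.103 × 10^-3 / 0.02426 = 0.1279 mol/L

0.1279 mol/L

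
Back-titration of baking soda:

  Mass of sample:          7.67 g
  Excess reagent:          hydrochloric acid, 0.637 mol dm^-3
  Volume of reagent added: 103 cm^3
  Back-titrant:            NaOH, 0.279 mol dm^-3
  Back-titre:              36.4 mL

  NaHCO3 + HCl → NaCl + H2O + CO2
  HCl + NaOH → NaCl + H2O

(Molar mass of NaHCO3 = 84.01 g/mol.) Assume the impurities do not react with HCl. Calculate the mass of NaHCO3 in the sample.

n(HCl) added = 0.103 × 0.637 = 0.0656 mol
n(NaOH) used in back-titration = 0.0364 × 0.279 = 0.0102 mol
n(HCl) left over = 0.0102 mol (1:1 ratio)
n(HCl) consumed by analyte = 0.0656 − 0.0102 = 0.0555 mol
n(NaHCO3) = 0.0555 mol (1:1 ratio)
mass of NaHCO3 = 0.0555 × 84.01 = 4.66 g

4.66 g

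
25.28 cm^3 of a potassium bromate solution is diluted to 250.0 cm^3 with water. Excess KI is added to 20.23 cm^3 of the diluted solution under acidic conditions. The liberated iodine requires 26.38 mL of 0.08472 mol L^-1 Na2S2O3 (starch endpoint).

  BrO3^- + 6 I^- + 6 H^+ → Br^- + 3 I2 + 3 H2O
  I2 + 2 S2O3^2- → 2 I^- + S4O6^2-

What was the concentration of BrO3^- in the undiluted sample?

n(S2O3^2-) = 0.02638 × 0.08472 = 2.235 × 10^-3 mol
n(I2) = n(S2O3^2-)/2 = 1.117 × 10^-3 mol
From the 1:3 ratio, n(BrO3^-) in the aliquot = 1/3 × 1.117 × 10^-3 = 3.725 × 10^-4 mol
[BrO3^-]_dilute = 3.725 × 10^-4 / 0.02023 = 0.01841 mol/L
[BrO3^-]_original = 0.01841 × 250.0/25.28 = 0.1821 mol/L

0.1821 mol/L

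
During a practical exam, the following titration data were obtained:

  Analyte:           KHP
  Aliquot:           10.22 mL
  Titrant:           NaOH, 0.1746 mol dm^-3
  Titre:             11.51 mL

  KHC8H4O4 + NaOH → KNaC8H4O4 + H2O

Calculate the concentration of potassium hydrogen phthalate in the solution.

0.1966 mol/L

n(NaOH) = 0.01151 L × 0.1746 mol/L = 2.010 × 10^-3 mol
n(KHC8H4O4) = 2.010 × 10^-3 mol (1:1 mole ratio)
[KHC8H4O4] = 2.010 × 10^-3 mol / 0.01022 L = 0.1966 mol/L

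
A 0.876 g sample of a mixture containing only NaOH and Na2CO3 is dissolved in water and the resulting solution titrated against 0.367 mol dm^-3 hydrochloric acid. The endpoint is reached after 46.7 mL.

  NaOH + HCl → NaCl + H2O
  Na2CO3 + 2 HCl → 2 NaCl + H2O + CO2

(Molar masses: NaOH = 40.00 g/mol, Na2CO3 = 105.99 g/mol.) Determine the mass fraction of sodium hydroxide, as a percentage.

11.3 %

n(HCl) = 0.0467 × 0.367 = 0.0171 mol
Let x = n(NaOH), y = n(Na2CO3).
Titrant: 1x + 2y = 0.0171;  mass: 40.00x + 105.99y = 0.876
Solving, x = 2.48 × 10^-3 mol, y = 7.33 × 10^-3 mol
mass of NaOH = 2.48 × 10^-3 × 40.00 = 0.0993 g
% NaOH = 0.0993 / 0.876 × 100 = 11.3 %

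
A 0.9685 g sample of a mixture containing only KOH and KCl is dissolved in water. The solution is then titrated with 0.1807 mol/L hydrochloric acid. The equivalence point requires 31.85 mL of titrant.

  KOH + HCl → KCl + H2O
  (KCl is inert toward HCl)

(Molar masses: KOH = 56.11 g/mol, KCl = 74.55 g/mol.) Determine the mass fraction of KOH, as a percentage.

n(HCl) = 0.03185 × 0.1807 = 5.755 × 10^-3 mol
Let x = n(KOH), y = n(KCl).
Titrant: 1x = 5.755 × 10^-3;  mass: 56.11x + 74.55y = 0.9685
Solving, x = 5.755 × 10^-3 mol, y = 8.660 × 10^-3 mol
mass of KOH = 5.755 × 10^-3 × 56.11 = 0.3229 g
% KOH = 0.3229 / 0.9685 × 100 = 33.34 %

33.34 %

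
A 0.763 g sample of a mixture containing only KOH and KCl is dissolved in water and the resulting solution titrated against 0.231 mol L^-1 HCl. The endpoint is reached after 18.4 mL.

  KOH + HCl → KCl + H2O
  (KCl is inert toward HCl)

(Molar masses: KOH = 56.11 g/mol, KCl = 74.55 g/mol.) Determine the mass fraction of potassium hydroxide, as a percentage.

n(HCl) = 0.0184 × 0.231 = 4.25 × 10^-3 mol
Let x = n(KOH), y = n(KCl).
Titrant: 1x = 4.25 × 10^-3;  mass: 56.11x + 74.55y = 0.763
Solving, x = 4.25 × 10^-3 mol, y = 7.04 × 10^-3 mol
mass of KOH = 4.25 × 10^-3 × 56.11 = 0.238 g
% KOH = 0.238 / 0.763 × 100 = 31.3 %

31.3 %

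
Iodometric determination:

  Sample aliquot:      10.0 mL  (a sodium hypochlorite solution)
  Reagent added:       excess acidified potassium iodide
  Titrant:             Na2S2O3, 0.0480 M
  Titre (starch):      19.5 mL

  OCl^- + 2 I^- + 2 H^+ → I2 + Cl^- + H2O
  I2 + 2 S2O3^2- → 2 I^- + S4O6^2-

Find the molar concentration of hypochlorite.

0.0468 M

n(S2O3^2-) = 0.0195 × 0.0480 = 9.36 × 10^-4 mol
n(I2) = n(S2O3^2-)/2 = 4.68 × 10^-4 mol
n(OCl^-) in the aliquot = 4.68 × 10^-4 mol (1:1 ratio)
[OCl^-] = 4.68 × 10^-4 / 0.0100 = 0.0468 mol/L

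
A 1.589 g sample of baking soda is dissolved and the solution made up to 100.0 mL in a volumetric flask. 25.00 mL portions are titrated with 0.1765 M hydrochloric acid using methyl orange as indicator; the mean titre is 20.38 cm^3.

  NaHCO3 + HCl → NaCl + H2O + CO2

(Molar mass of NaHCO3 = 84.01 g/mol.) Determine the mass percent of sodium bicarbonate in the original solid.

n(HCl) per titration = 0.02038 × 0.1765 = 3.597 × 10^-3 mol
n(NaHCO3) in each aliquot = 3.597 × 10^-3 mol (1:1 ratio)
n(NaHCO3) in the whole flask = 3.597 × 10^-3 × 100.0/25.00 = 0.01439 mol
mass of NaHCO3 = 0.01439 × 84.01 = 1.209 g
% NaHCO3 = 1.209 / 1.589 × 100 = 76.07 %

76.07 %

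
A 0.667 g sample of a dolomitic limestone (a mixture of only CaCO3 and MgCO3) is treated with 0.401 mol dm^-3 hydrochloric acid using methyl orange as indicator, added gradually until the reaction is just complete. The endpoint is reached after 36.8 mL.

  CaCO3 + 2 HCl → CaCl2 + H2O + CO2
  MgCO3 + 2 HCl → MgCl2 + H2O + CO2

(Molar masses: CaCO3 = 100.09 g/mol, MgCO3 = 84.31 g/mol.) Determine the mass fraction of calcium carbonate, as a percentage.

n(HCl) = 0.0368 × 0.401 = 0.0148 mol
Let x = n(CaCO3), y = n(MgCO3).
Titrant: 2x + 2y = 0.0148;  mass: 100.09x + 84.31y = 0.667
Solving, x = 2.85 × 10^-3 mol, y = 4.53 × 10^-3 mol
mass of CaCO3 = 2.85 × 10^-3 × 100.09 = 0.285 g
% CaCO3 = 0.285 / 0.667 × 100 = 42.7 %

42.7 %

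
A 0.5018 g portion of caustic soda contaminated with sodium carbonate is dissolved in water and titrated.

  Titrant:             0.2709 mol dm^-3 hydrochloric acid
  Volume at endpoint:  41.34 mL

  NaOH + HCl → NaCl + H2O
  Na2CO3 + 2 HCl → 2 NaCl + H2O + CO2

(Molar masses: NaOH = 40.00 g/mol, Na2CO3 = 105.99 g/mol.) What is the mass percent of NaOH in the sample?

56.24 %

n(HCl) = 0.04134 × 0.2709 = 0.01120 mol
Let x = n(NaOH), y = n(Na2CO3).
Titrant: 1x + 2y = 0.01120;  mass: 40.00x + 105.99y = 0.5018
Solving, x = 7.056 × 10^-3 mol, y = 2.072 × 10^-3 mol
mass of NaOH = 7.056 × 10^-3 × 40.00 = 0.2822 g
% NaOH = 0.2822 / 0.5018 × 100 = 56.24 %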